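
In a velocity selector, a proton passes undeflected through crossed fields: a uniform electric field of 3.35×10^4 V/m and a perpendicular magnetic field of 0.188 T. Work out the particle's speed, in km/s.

For zero net force, qE = qvB, so v = E/B.
v = (3.35×10^4) / (0.188) = 1.78×10^5 m/s.

v ≈ 178 km/s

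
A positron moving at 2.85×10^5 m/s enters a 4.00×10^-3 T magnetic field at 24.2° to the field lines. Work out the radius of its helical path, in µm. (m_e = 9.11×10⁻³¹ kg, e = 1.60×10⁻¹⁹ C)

Only the perpendicular component v⊥ = v sin24.2° = 1.17×10^5 m/s is bent by the field.
r = m v⊥ /(qB) = (9.11×10^-31)(1.17×10^5) / [(1×1.60×10^-19)(4.00×10^-3)] = 1.66×10^-4 m.

r ≈ 166 µm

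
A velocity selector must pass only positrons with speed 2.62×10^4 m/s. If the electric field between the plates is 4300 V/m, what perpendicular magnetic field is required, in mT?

qE = qvB ⇒ B = E/v = (4300) / (2.62×10^4) = 0.164 T.

B ≈ 164 mT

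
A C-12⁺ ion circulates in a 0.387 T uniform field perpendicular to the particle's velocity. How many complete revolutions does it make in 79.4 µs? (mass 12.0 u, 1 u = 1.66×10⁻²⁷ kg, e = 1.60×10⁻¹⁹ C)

T = 2πm/(qB) = 2π(1.992×10^-26) / [(1×1.60×10^-19)(0.387)] = 2.0213×10^-6 s.
N = t/T = 7.94×10^-5 / 2.0213×10^-6 ≈ 39.28, so 39 complete revolutions.

N = 39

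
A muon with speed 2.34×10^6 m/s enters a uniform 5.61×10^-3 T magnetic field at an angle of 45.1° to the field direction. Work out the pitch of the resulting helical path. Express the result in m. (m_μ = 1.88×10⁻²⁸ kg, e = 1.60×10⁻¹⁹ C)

The velocity component along B is v∥ = v cos45.1° = 1.65×10^6 m/s.
The cyclotron period T = 2πm/(qB) = 1.32×10^-6 s is set by m, q, B alone.
Pitch = v∥·T = (1.65×10^6)(1.32×10^-6) = 2.17 m.

pitch ≈ 2.17 m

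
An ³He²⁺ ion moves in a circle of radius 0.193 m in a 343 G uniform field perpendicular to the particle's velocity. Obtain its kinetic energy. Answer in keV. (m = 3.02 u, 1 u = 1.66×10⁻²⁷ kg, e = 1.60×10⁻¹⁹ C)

K ≈ 2.80 keV

v = qBr/m = (2×1.60×10^-19)(0.0343)(0.193) / (5.01×10^-27) = 4.23×10^5 m/s.
K = ½mv² = 0.5·(5.01×10^-27)·(4.23×10^5)² = 4.48×10^-16 J = 2.80 keV.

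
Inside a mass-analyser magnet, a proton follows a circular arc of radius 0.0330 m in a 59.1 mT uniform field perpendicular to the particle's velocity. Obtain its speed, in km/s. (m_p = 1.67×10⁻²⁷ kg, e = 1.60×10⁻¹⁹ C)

From qvB = mv²/r, v = qBr/m.
v = (1×1.60×10^-19)(0.0591)(0.0330) / (1.67×10^-27) = 1.87×10^5 m/s.

v ≈ 187 km/s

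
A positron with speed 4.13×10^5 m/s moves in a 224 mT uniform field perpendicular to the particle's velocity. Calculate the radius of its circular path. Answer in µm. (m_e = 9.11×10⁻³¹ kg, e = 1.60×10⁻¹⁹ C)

r ≈ 10.5 µm

The magnetic force provides the centripetal force: qvB = mv²/r, so r = mv/(qB).
r = (9.11×10^-31 kg)(4.13×10^5 m/s) / [(1×1.60×10^-19 C)(0.224 T)] = 1.05×10^-5 m.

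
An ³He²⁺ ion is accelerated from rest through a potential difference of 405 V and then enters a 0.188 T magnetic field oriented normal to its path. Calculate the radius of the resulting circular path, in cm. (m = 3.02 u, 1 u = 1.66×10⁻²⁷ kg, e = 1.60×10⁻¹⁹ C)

r ≈ 1.89 cm

The kinetic energy gained is K = qV = (2×1.60×10^-19)(405) = 1.30×10^-16 J.
v = √(2K/m) = 2.27×10^5 m/s.
r = mv/(qB) = (5.01×10^-27)(2.27×10^5) / [(2×1.60×10^-19)(0.188)] = 0.0189 m.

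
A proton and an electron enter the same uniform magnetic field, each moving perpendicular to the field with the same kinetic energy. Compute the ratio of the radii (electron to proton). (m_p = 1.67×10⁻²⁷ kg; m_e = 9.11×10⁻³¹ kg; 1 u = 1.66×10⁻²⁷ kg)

r = √(2mK)/(qB) ⇒ at equal K, r ∝ √m/q.
r_{electron}/r_{proton} = 0.0234.

ratio ≈ 0.0234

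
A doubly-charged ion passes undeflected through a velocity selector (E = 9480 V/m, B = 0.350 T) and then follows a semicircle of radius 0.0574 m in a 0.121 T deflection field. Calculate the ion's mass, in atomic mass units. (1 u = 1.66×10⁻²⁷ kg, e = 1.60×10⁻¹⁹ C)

v = E/B₁ = 2.71×10^4 m/s.
From r = mv/(qB₂), m = qB₂r/v = (2×1.60×10^-19)(0.121)(0.0574) / (2.71×10^4) = 8.21×10^-26 kg.
In atomic mass units: m = 8.21×10^-26 / 1.66×10^-27 = 49.4 u.

m ≈ 49.4 u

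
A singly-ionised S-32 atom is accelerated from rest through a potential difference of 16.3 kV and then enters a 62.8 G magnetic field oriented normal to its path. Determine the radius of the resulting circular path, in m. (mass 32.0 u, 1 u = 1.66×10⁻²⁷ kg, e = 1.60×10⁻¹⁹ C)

r ≈ 16.6 m

The kinetic energy gained is K = qV = (1×1.60×10^-19)(1.63×10^4) = 2.61×10^-15 J.
v = √(2K/m) = 3.13×10^5 m/s.
r = mv/(qB) = (5.31×10^-26)(3.13×10^5) / [(1×1.60×10^-19)(6.28×10^-3)] = 16.6 m.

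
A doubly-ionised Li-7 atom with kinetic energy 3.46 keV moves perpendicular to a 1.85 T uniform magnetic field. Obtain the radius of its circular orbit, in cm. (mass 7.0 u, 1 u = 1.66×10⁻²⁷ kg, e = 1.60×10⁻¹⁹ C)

r ≈ 0.606 cm

Convert the energy: K = 3.46 keV = 5.54×10^-16 J.
v = √(2K/m) = √(2·5.54×10^-16/1.16×10^-26) = 3.09×10^5 m/s.
r = mv/(qB) = (1.16×10^-26)(3.09×10^5) / [(2×1.60×10^-19)(1.85)] = 6.06×10^-3 m.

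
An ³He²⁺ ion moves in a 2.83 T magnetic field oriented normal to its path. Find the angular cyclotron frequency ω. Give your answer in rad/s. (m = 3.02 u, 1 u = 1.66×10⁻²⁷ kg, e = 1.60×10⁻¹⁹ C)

ω = qB/m = (2×1.60×10^-19)(2.83) / (5.01×10^-27) = 1.81×10^8 rad/s.

ω ≈ 1.81×10^8 rad/s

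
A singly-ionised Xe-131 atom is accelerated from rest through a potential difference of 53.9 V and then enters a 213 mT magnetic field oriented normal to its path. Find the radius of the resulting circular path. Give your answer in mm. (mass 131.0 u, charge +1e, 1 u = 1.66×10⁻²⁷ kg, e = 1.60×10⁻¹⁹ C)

The kinetic energy gained is K = qV = (1×1.60×10^-19)(53.9) = 8.62×10^-18 J.
v = √(2K/m) = 8910 m/s.
r = mv/(qB) = (2.17×10^-25)(8910) / [(1×1.60×10^-19)(0.213)] = 0.0568 m.

r ≈ 56.8 mm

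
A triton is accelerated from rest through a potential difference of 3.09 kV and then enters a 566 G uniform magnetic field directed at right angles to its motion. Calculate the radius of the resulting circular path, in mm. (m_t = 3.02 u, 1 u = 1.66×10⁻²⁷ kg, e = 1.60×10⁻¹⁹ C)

The kinetic energy gained is K = qV = (1×1.60×10^-19)(3090) = 4.94×10^-16 J.
v = √(2K/m) = 4.44×10^5 m/s.
r = mv/(qB) = (5.01×10^-27)(4.44×10^5) / [(1×1.60×10^-19)(0.0566)] = 0.246 m.

r ≈ 246 mm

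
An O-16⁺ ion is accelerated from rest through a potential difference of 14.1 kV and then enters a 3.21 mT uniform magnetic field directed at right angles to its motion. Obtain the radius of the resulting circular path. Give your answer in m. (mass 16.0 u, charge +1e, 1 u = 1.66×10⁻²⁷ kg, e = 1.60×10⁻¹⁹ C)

The kinetic energy gained is K = qV = (1×1.60×10^-19)(1.41×10^4) = 2.26×10^-15 J.
v = √(2K/m) = 4.12×10^5 m/s.
r = mv/(qB) = (2.66×10^-26)(4.12×10^5) / [(1×1.60×10^-19)(3.21×10^-3)] = 21.3 m.

r ≈ 21.3 m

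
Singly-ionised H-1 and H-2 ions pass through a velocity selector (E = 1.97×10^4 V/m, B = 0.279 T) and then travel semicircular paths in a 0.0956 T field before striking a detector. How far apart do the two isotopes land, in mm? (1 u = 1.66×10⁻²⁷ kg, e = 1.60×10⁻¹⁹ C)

Δd ≈ 15.3 mm

Both emerge at v = E/B₁ = 7.06×10^4 m/s.
r = mv/(qB₂), so r₁ = 7.663×10^-3 m and r₂ = 0.01533 m, giving Δr = 7.66×10^-3 m.
After a semicircle each ion lands a diameter 2r from the entry slit, so the separation is 2Δr = 0.0153 m.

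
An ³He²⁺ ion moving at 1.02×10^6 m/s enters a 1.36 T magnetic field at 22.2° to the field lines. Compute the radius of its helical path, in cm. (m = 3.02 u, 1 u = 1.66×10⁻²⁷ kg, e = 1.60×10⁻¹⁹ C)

r ≈ 0.444 cm

Only the perpendicular component v⊥ = v sin22.2° = 3.85×10^5 m/s is bent by the field.
r = m v⊥ /(qB) = (5.01×10^-27)(3.85×10^5) / [(2×1.60×10^-19)(1.36)] = 4.44×10^-3 m.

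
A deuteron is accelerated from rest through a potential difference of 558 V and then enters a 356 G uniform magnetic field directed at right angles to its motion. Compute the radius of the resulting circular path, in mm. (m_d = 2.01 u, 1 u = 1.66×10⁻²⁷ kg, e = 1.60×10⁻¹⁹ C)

The kinetic energy gained is K = qV = (1×1.60×10^-19)(558) = 8.93×10^-17 J.
v = √(2K/m) = 2.31×10^5 m/s.
r = mv/(qB) = (3.34×10^-27)(2.31×10^5) / [(1×1.60×10^-19)(0.0356)] = 0.136 m.

r ≈ 136 mm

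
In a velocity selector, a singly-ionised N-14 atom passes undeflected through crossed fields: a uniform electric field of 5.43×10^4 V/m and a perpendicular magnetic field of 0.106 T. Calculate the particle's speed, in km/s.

v ≈ 512 km/s

For zero net force, qE = qvB, so v = E/B.
v = (5.43×10^4) / (0.106) = 5.12×10^5 m/s.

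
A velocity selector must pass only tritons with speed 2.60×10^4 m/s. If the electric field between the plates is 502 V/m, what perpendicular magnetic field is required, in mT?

qE = qvB ⇒ B = E/v = (502) / (2.60×10^4) = 0.0193 T.

B ≈ 19.3 mT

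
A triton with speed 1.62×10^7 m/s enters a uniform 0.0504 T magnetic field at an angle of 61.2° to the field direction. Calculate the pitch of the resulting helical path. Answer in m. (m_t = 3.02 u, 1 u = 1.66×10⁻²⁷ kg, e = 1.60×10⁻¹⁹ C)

The velocity component along B is v∥ = v cos61.2° = 7.80×10^6 m/s.
The cyclotron period T = 2πm/(qB) = 3.91×10^-6 s is set by m, q, B alone.
Pitch = v∥·T = (7.80×10^6)(3.91×10^-6) = 30.5 m.

pitch ≈ 30.5 m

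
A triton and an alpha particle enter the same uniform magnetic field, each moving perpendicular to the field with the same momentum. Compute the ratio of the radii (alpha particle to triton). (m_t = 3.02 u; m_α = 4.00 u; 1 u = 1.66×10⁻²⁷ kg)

r = p/(qB) ⇒ at equal p, r ∝ 1/q.
r_{alpha particle}/r_{triton} = 0.500.

ratio ≈ 0.500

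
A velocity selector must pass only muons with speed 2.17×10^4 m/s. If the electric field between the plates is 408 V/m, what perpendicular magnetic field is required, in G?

qE = qvB ⇒ B = E/v = (408) / (2.17×10^4) = 0.0188 T.

B ≈ 188 G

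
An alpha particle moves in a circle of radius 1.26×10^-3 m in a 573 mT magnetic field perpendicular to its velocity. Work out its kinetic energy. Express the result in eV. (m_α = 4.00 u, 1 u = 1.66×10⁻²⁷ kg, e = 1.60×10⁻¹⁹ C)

K ≈ 25.1 eV

v = qBr/m = (2×1.60×10^-19)(0.573)(1.26×10^-3) / (6.64×10^-27) = 3.48×10^4 m/s.
K = ½mv² = 0.5·(6.64×10^-27)·(3.48×10^4)² = 4.02×10^-18 J = 25.1 eV.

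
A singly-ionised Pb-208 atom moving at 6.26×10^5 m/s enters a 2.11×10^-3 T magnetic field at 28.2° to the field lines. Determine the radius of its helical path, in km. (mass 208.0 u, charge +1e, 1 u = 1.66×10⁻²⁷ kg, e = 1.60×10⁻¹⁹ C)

Only the perpendicular component v⊥ = v sin28.2° = 2.96×10^5 m/s is bent by the field.
r = m v⊥ /(qB) = (3.45×10^-25)(2.96×10^5) / [(1×1.60×10^-19)(2.11×10^-3)] = 303 m.

r ≈ 0.303 km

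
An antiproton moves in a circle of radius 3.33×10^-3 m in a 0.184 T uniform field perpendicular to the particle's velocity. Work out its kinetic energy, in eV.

K ≈ 18.0 eV

v = qBr/m = (1×1.60×10^-19)(0.184)(3.33×10^-3) / (1.67×10^-27) = 5.87×10^4 m/s.
K = ½mv² = 0.5·(1.67×10^-27)·(5.87×10^4)² = 2.88×10^-18 J = 18.0 eV.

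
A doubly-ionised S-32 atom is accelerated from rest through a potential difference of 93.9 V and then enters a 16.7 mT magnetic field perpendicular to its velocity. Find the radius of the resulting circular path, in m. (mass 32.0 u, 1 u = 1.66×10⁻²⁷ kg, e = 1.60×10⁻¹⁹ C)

The kinetic energy gained is K = qV = (2×1.60×10^-19)(93.9) = 3.00×10^-17 J.
v = √(2K/m) = 3.36×10^4 m/s.
r = mv/(qB) = (5.31×10^-26)(3.36×10^4) / [(2×1.60×10^-19)(0.0167)] = 0.334 m.

r ≈ 0.334 m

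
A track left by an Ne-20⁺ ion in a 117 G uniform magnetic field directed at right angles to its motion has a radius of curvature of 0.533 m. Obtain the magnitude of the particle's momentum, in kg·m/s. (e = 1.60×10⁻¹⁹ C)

Since qvB = mv²/r, the momentum p = mv = qBr.
p = (1×1.60×10^-19)(0.0117)(0.533) = 9.98×10^-22 kg·m/s.

p ≈ 9.98×10^-22 kg·m/s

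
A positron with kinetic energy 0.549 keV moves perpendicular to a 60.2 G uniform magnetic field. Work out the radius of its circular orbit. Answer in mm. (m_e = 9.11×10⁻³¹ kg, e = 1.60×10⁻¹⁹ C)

Convert the energy: K = 0.549 keV = 8.78×10^-17 J.
v = √(2K/m) = √(2·8.78×10^-17/9.11×10^-31) = 1.39×10^7 m/s.
r = mv/(qB) = (9.11×10^-31)(1.39×10^7) / [(1×1.60×10^-19)(6.02×10^-3)] = 0.0131 m.

r ≈ 13.1 mm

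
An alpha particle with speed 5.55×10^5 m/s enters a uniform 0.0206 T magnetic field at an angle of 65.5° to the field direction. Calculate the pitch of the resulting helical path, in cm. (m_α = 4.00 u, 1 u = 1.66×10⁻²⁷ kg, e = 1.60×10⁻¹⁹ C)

The velocity component along B is v∥ = v cos65.5° = 2.30×10^5 m/s.
The cyclotron period T = 2πm/(qB) = 6.33×10^-6 s is set by m, q, B alone.
Pitch = v∥·T = (2.30×10^5)(6.33×10^-6) = 1.46 m.

pitch ≈ 146 cm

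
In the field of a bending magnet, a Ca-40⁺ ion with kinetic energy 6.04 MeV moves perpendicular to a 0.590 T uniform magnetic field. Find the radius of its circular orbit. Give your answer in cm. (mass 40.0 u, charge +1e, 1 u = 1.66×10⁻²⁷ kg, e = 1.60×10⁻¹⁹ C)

r ≈ 379 cm

Convert the energy: K = 6.04 MeV = 9.66×10^-13 J.
v = √(2K/m) = √(2·9.66×10^-13/6.64×10^-26) = 5.40×10^6 m/s.
r = mv/(qB) = (6.64×10^-26)(5.40×10^6) / [(1×1.60×10^-19)(0.590)] = 3.79 m.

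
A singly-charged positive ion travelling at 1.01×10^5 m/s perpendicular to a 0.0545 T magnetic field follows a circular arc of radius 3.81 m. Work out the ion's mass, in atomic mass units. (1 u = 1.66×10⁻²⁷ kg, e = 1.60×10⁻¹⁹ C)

m ≈ 198 u

qvB = mv²/r ⇒ m = qBr/v.
m = (1×1.60×10^-19)(0.0545)(3.81) / (1.01×10^5) = 3.29×10^-25 kg = 198 u.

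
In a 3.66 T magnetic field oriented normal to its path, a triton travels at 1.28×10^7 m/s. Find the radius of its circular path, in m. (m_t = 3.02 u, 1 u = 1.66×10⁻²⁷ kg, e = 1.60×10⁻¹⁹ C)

r ≈ 0.110 m

The magnetic force provides the centripetal force: qvB = mv²/r, so r = mv/(qB).
r = (5.01×10^-27 kg)(1.28×10^7 m/s) / [(1×1.60×10^-19 C)(3.66 T)] = 0.110 m.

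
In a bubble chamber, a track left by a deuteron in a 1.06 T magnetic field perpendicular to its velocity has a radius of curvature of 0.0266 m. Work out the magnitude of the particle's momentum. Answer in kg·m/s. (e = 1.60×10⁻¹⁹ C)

p ≈ 4.51×10^-21 kg·m/s

Since qvB = mv²/r, the momentum p = mv = qBr.
p = (1×1.60×10^-19)(1.06)(0.0266) = 4.51×10^-21 kg·m/s.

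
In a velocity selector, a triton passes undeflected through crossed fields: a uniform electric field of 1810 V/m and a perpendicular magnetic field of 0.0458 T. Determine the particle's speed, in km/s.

v ≈ 39.5 km/s

For zero net force, qE = qvB, so v = E/B.
v = (1810) / (0.0458) = 3.95×10^4 m/s.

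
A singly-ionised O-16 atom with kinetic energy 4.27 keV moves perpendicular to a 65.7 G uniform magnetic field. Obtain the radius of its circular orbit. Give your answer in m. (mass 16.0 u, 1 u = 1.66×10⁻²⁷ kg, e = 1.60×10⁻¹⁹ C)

Convert the energy: K = 4.27 keV = 6.83×10^-16 J.
v = √(2K/m) = √(2·6.83×10^-16/2.66×10^-26) = 2.27×10^5 m/s.
r = mv/(qB) = (2.66×10^-26)(2.27×10^5) / [(1×1.60×10^-19)(6.57×10^-3)] = 5.73 m.

r ≈ 5.73 m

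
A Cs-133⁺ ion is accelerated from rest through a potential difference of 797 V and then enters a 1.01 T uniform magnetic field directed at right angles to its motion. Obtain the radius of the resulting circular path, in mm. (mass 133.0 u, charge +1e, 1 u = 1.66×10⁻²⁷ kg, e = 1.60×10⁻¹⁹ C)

The kinetic energy gained is K = qV = (1×1.60×10^-19)(797) = 1.28×10^-16 J.
v = √(2K/m) = 3.40×10^4 m/s.
r = mv/(qB) = (2.21×10^-25)(3.40×10^4) / [(1×1.60×10^-19)(1.01)] = 0.0464 m.

r ≈ 46.4 mm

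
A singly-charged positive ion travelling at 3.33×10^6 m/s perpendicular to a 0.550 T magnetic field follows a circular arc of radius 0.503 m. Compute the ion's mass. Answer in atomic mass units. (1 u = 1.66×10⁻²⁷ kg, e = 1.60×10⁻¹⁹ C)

qvB = mv²/r ⇒ m = qBr/v.
m = (1×1.60×10^-19)(0.550)(0.503) / (3.33×10^6) = 1.33×10^-26 kg = 8.01 u.

m ≈ 8.01 u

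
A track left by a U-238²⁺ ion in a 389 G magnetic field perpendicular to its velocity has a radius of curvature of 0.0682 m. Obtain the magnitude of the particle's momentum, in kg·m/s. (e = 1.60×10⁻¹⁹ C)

Since qvB = mv²/r, the momentum p = mv = qBr.
p = (2×1.60×10^-19)(0.0389)(0.0682) = 8.49×10^-22 kg·m/s.

p ≈ 8.49×10^-22 kg·m/s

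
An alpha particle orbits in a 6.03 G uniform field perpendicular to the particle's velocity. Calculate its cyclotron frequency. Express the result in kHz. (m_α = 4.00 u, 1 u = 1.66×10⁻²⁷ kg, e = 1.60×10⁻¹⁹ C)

f ≈ 4.63 kHz

f = qB/(2πm) = (2×1.60×10^-19)(6.03×10^-4) / [2π(6.64×10^-27)] = 4630 Hz.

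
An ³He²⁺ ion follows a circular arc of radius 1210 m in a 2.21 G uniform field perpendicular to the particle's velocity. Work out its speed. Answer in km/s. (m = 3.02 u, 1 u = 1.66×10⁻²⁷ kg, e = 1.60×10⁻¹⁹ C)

v ≈ 17100 km/s

From qvB = mv²/r, v = qBr/m.
v = (2×1.60×10^-19)(2.21×10^-4)(1210) / (5.01×10^-27) = 1.71×10^7 m/s.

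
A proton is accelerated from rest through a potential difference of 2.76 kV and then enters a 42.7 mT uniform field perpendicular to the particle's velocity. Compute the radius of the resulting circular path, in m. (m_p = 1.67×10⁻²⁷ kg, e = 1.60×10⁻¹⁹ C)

r ≈ 0.178 m

The kinetic energy gained is K = qV = (1×1.60×10^-19)(2760) = 4.42×10^-16 J.
v = √(2K/m) = 7.27×10^5 m/s.
r = mv/(qB) = (1.67×10^-27)(7.27×10^5) / [(1×1.60×10^-19)(0.0427)] = 0.178 m.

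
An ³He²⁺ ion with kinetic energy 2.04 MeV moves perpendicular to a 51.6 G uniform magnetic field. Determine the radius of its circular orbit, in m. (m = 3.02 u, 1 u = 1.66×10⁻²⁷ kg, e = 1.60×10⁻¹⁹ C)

r ≈ 34.6 m

Convert the energy: K = 2.04 MeV = 3.26×10^-13 J.
v = √(2K/m) = √(2·3.26×10^-13/5.01×10^-27) = 1.14×10^7 m/s.
r = mv/(qB) = (5.01×10^-27)(1.14×10^7) / [(2×1.60×10^-19)(5.16×10^-3)] = 34.6 m.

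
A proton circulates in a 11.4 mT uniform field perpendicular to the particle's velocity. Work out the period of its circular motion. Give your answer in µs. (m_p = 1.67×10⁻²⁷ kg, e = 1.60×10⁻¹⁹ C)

T ≈ 5.75 µs

The cyclotron period is independent of speed: T = 2πm/(qB).
T = 2π(1.67×10^-27) / [(1×1.60×10^-19)(0.0114)] = 5.75×10^-6 s.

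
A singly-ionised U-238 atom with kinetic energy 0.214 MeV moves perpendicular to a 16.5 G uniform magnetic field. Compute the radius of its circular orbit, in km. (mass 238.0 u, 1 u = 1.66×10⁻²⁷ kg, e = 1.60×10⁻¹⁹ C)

Convert the energy: K = 0.214 MeV = 3.42×10^-14 J.
v = √(2K/m) = √(2·3.42×10^-14/3.95×10^-25) = 4.16×10^5 m/s.
r = mv/(qB) = (3.95×10^-25)(4.16×10^5) / [(1×1.60×10^-19)(1.65×10^-3)] = 623 m.

r ≈ 0.623 km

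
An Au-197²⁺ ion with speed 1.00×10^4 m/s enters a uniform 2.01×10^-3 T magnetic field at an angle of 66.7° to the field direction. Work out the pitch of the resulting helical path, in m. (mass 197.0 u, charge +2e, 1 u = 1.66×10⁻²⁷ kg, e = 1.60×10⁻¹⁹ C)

pitch ≈ 12.6 m

The velocity component along B is v∥ = v cos66.7° = 3960 m/s.
The cyclotron period T = 2πm/(qB) = 3.19×10^-3 s is set by m, q, B alone.
Pitch = v∥·T = (3960)(3.19×10^-3) = 12.6 m.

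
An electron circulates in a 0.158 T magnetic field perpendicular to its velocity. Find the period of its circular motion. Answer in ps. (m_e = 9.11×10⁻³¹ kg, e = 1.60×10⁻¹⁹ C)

The cyclotron period is independent of speed: T = 2πm/(qB).
T = 2π(9.11×10^-31) / [(1×1.60×10^-19)(0.158)] = 2.26×10^-10 s.

T ≈ 226 ps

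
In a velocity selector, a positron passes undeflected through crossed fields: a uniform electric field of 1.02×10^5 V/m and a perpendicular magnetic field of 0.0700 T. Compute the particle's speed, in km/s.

v ≈ 1460 km/s

For zero net force, qE = qvB, so v = E/B.
v = (1.02×10^5) / (0.0700) = 1.46×10^6 m/s.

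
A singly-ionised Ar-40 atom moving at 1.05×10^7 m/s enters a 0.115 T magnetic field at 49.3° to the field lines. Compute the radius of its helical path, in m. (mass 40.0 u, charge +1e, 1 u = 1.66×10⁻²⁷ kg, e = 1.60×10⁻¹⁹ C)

r ≈ 28.7 m

Only the perpendicular component v⊥ = v sin49.3° = 7.96×10^6 m/s is bent by the field.
r = m v⊥ /(qB) = (6.64×10^-26)(7.96×10^6) / [(1×1.60×10^-19)(0.115)] = 28.7 m.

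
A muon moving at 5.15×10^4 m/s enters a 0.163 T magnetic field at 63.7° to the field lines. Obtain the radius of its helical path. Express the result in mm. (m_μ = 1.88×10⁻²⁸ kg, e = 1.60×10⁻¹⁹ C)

Only the perpendicular component v⊥ = v sin63.7° = 4.62×10^4 m/s is bent by the field.
r = m v⊥ /(qB) = (1.88×10^-28)(4.62×10^4) / [(1×1.60×10^-19)(0.163)] = 3.33×10^-4 m.

r ≈ 0.333 mm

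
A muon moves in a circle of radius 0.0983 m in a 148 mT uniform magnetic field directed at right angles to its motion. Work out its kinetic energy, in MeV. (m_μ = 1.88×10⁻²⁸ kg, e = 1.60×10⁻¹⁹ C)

v = qBr/m = (1×1.60×10^-19)(0.148)(0.0983) / (1.88×10^-28) = 1.24×10^7 m/s.
K = ½mv² = 0.5·(1.88×10^-28)·(1.24×10^7)² = 1.44×10^-14 J = 0.0901 MeV.

K ≈ 0.0901 MeV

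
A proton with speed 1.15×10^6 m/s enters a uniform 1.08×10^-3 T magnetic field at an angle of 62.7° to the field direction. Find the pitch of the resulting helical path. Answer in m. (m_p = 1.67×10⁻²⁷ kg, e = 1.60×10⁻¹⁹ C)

pitch ≈ 32.0 m

The velocity component along B is v∥ = v cos62.7° = 5.27×10^5 m/s.
The cyclotron period T = 2πm/(qB) = 6.07×10^-5 s is set by m, q, B alone.
Pitch = v∥·T = (5.27×10^5)(6.07×10^-5) = 32.0 m.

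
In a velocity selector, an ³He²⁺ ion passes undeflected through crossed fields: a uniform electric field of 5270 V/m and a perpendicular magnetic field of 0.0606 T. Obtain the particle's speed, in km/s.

For zero net force, qE = qvB, so v = E/B.
v = (5270) / (0.0606) = 8.70×10^4 m/s.

v ≈ 87.0 km/s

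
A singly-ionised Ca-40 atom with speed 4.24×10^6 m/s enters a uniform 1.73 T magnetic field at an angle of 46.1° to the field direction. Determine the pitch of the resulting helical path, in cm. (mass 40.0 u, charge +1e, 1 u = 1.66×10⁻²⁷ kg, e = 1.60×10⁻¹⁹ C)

The velocity component along B is v∥ = v cos46.1° = 2.94×10^6 m/s.
The cyclotron period T = 2πm/(qB) = 1.51×10^-6 s is set by m, q, B alone.
Pitch = v∥·T = (2.94×10^6)(1.51×10^-6) = 4.43 m.

pitch ≈ 443 cm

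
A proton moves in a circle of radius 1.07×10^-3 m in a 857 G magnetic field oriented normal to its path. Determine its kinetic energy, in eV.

K ≈ 0.403 eV

v = qBr/m = (1×1.60×10^-19)(0.0857)(1.07×10^-3) / (1.67×10^-27) = 8790 m/s.
K = ½mv² = 0.5·(1.67×10^-27)·(8790)² = 6.44×10^-20 J = 0.403 eV.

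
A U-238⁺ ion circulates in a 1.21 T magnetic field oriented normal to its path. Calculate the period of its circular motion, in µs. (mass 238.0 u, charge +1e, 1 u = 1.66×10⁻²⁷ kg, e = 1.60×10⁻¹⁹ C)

The cyclotron period is independent of speed: T = 2πm/(qB).
T = 2π(3.95×10^-25) / [(1×1.60×10^-19)(1.21)] = 1.28×10^-5 s.

T ≈ 12.8 µs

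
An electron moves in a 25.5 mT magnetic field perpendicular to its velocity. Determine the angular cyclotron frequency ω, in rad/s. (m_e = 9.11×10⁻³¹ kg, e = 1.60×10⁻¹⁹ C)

ω = qB/m = (1×1.60×10^-19)(0.0255) / (9.11×10^-31) = 4.48×10^9 rad/s.

ω ≈ 4.48×10^9 rad/s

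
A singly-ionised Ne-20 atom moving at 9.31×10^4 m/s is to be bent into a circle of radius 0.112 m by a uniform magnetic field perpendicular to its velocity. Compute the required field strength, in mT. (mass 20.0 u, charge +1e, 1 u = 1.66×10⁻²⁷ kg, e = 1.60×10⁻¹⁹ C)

B ≈ 172 mT

qvB = mv²/r gives B = mv/(qr).
B = (3.32×10^-26)(9.31×10^4) / [(1×1.60×10^-19)(0.112)] = 0.172 T.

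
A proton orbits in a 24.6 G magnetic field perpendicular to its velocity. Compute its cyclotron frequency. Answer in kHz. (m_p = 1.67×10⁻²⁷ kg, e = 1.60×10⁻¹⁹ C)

f = qB/(2πm) = (1×1.60×10^-19)(2.46×10^-3) / [2π(1.67×10^-27)] = 3.75×10^4 Hz.

f ≈ 37.5 kHz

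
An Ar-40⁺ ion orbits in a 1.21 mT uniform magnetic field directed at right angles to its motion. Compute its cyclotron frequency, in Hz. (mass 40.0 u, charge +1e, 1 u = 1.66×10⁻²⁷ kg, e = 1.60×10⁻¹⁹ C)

f = qB/(2πm) = (1×1.60×10^-19)(1.21×10^-3) / [2π(6.64×10^-26)] = 464 Hz.

f ≈ 464 Hz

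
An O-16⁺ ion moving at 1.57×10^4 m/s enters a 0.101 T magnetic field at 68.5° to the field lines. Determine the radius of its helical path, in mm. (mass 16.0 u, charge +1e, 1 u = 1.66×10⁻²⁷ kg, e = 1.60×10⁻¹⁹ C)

r ≈ 24.0 mm

Only the perpendicular component v⊥ = v sin68.5° = 1.46×10^4 m/s is bent by the field.
r = m v⊥ /(qB) = (2.66×10^-26)(1.46×10^4) / [(1×1.60×10^-19)(0.101)] = 0.0240 m.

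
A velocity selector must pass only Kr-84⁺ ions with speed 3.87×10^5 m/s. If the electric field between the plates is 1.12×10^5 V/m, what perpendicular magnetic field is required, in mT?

B ≈ 289 mT

qE = qvB ⇒ B = E/v = (1.12×10^5) / (3.87×10^5) = 0.289 T.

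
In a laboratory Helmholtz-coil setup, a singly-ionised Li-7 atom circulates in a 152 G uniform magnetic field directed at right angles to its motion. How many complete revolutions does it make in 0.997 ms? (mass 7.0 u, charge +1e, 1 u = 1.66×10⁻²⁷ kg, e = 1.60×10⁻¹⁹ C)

N = 33

T = 2πm/(qB) = 2π(1.162×10^-26) / [(1×1.60×10^-19)(0.0152)] = 3.0021×10^-5 s.
N = t/T = 9.97×10^-4 / 3.0021×10^-5 ≈ 33.21, so 33 complete revolutions.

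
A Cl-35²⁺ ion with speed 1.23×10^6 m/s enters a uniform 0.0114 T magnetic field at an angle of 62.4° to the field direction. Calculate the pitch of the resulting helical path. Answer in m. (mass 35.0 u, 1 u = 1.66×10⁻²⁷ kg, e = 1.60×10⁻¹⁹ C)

pitch ≈ 57.0 m

The velocity component along B is v∥ = v cos62.4° = 5.70×10^5 m/s.
The cyclotron period T = 2πm/(qB) = 1.00×10^-4 s is set by m, q, B alone.
Pitch = v∥·T = (5.70×10^5)(1.00×10^-4) = 57.0 m.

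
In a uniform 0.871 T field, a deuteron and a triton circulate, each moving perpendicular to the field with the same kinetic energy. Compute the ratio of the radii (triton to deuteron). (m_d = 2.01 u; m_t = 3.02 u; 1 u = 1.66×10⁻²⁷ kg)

r = √(2mK)/(qB) ⇒ at equal K, r ∝ √m/q.
r_{triton}/r_{deuteron} = 1.23.

ratio ≈ 1.23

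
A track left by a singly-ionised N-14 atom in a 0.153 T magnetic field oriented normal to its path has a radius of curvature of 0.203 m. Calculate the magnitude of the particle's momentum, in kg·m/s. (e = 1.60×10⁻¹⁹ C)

Since qvB = mv²/r, the momentum p = mv = qBr.
p = (1×1.60×10^-19)(0.153)(0.203) = 4.97×10^-21 kg·m/s.

p ≈ 4.97×10^-21 kg·m/s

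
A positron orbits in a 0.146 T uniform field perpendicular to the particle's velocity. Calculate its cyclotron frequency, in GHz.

f ≈ 4.08 GHz

f = qB/(2πm) = (1×1.60×10^-19)(0.146) / [2π(9.11×10^-31)] = 4.08×10^9 Hz.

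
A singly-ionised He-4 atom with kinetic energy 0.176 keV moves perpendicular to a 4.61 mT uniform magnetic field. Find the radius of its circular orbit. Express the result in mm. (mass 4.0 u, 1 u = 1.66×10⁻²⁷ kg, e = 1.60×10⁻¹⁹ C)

Convert the energy: K = 0.176 keV = 2.82×10^-17 J.
v = √(2K/m) = √(2·2.82×10^-17/6.64×10^-27) = 9.21×10^4 m/s.
r = mv/(qB) = (6.64×10^-27)(9.21×10^4) / [(1×1.60×10^-19)(4.61×10^-3)] = 0.829 m.

r ≈ 829 mm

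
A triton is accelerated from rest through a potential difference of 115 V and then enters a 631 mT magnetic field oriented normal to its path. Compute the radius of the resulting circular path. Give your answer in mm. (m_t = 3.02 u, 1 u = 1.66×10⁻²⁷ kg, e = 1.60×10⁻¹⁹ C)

The kinetic energy gained is K = qV = (1×1.60×10^-19)(115) = 1.84×10^-17 J.
v = √(2K/m) = 8.57×10^4 m/s.
r = mv/(qB) = (5.01×10^-27)(8.57×10^4) / [(1×1.60×10^-19)(0.631)] = 4.25×10^-3 m.

r ≈ 4.25 mm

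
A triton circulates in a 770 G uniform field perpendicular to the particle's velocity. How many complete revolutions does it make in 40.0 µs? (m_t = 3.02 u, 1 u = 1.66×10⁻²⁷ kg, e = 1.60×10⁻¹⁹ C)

T = 2πm/(qB) = 2π(5.0132×10^-27) / [(1×1.60×10^-19)(0.0770)] = 2.5567×10^-6 s.
N = t/T = 4.00×10^-5 / 2.5567×10^-6 ≈ 15.65, so 15 complete revolutions.

N = 15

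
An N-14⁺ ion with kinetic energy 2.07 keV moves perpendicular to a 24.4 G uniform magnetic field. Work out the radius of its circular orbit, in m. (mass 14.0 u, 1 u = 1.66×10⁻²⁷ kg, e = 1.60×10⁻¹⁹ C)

Convert the energy: K = 2.07 keV = 3.31×10^-16 J.
v = √(2K/m) = √(2·3.31×10^-16/2.32×10^-26) = 1.69×10^5 m/s.
r = mv/(qB) = (2.32×10^-26)(1.69×10^5) / [(1×1.60×10^-19)(2.44×10^-3)] = 10.1 m.

r ≈ 10.1 m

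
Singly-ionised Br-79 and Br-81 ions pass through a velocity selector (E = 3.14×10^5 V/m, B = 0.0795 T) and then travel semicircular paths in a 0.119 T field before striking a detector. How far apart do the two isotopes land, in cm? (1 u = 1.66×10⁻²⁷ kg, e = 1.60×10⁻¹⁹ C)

Δd ≈ 138 cm

Both emerge at v = E/B₁ = 3.95×10^6 m/s.
r = mv/(qB₂), so r₁ = 27.204 m and r₂ = 27.893 m, giving Δr = 0.689 m.
After a semicircle each ion lands a diameter 2r from the entry slit, so the separation is 2Δr = 1.38 m.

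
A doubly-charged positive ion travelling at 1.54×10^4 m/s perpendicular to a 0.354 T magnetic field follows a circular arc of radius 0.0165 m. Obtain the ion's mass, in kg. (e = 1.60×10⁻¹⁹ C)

m ≈ 1.21×10^-25 kg

qvB = mv²/r ⇒ m = qBr/v.
m = (2×1.60×10^-19)(0.354)(0.0165) / (1.54×10^4) = 1.21×10^-25 kg.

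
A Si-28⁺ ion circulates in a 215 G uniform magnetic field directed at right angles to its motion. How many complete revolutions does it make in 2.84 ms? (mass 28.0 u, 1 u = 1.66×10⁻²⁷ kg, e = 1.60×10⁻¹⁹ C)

N = 33

T = 2πm/(qB) = 2π(4.648×10^-26) / [(1×1.60×10^-19)(0.0215)] = 8.4896×10^-5 s.
N = t/T = 2.84×10^-3 / 8.4896×10^-5 ≈ 33.45, so 33 complete revolutions.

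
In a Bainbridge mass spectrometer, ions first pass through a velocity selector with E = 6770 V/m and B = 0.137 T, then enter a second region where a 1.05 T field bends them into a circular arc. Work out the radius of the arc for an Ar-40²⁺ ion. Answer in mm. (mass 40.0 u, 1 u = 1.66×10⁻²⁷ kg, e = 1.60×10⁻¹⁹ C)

The selector passes v = E/B = 6770/0.137 = 4.94×10^4 m/s.
In the deflection region, r = mv/(qB₂) = (6.64×10^-26)(4.94×10^4) / [(2×1.60×10^-19)(1.05)] = 9.77×10^-3 m.

r ≈ 9.77 mm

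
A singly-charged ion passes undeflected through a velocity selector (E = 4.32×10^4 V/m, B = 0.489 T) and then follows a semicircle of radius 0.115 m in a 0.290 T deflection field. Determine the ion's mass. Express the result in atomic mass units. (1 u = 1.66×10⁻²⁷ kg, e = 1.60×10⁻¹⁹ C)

v = E/B₁ = 8.83×10^4 m/s.
From r = mv/(qB₂), m = qB₂r/v = (1×1.60×10^-19)(0.290)(0.115) / (8.83×10^4) = 6.04×10^-26 kg.
In atomic mass units: m = 6.04×10^-26 / 1.66×10^-27 = 36.4 u.

m ≈ 36.4 u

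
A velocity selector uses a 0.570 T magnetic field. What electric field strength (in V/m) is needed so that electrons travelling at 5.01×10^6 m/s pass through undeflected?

qE = qvB ⇒ E = vB = (5.01×10^6)(0.570) = 2.86×10^6 V/m.

E ≈ 2.86×10^6 V/m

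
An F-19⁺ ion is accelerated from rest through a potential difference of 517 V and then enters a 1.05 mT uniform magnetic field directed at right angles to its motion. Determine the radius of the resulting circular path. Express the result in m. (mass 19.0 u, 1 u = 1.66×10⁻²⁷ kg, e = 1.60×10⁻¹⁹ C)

r ≈ 13.6 m

The kinetic energy gained is K = qV = (1×1.60×10^-19)(517) = 8.27×10^-17 J.
v = √(2K/m) = 7.24×10^4 m/s.
r = mv/(qB) = (3.15×10^-26)(7.24×10^4) / [(1×1.60×10^-19)(1.05×10^-3)] = 13.6 m.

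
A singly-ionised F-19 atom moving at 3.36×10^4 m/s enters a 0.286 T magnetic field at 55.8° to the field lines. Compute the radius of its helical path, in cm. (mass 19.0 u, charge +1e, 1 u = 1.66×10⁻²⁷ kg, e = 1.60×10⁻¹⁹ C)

Only the perpendicular component v⊥ = v sin55.8° = 2.78×10^4 m/s is bent by the field.
r = m v⊥ /(qB) = (3.15×10^-26)(2.78×10^4) / [(1×1.60×10^-19)(0.286)] = 0.0192 m.

r ≈ 1.92 cm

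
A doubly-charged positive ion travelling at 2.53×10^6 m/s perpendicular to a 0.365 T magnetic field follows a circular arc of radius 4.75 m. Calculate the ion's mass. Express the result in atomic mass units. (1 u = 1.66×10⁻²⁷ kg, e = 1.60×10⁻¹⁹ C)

m ≈ 132 u

qvB = mv²/r ⇒ m = qBr/v.
m = (2×1.60×10^-19)(0.365)(4.75) / (2.53×10^6) = 2.19×10^-25 kg = 132 u.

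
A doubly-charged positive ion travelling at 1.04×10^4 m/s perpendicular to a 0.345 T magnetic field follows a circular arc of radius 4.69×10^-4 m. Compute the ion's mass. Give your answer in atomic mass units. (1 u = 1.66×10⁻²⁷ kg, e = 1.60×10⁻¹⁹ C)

qvB = mv²/r ⇒ m = qBr/v.
m = (2×1.60×10^-19)(0.345)(4.69×10^-4) / (1.04×10^4) = 4.98×10^-27 kg = 3.00 u.

m ≈ 3.00 u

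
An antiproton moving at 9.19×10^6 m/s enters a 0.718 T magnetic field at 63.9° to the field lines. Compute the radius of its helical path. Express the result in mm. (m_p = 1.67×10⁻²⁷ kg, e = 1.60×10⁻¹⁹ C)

r ≈ 120 mm

Only the perpendicular component v⊥ = v sin63.9° = 8.25×10^6 m/s is bent by the field.
r = m v⊥ /(qB) = (1.67×10^-27)(8.25×10^6) / [(1×1.60×10^-19)(0.718)] = 0.120 m.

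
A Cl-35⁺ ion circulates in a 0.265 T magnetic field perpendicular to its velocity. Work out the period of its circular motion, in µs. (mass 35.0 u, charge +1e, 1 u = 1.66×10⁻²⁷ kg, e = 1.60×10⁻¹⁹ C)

T ≈ 8.61 µs

The cyclotron period is independent of speed: T = 2πm/(qB).
T = 2π(5.81×10^-26) / [(1×1.60×10^-19)(0.265)] = 8.61×10^-6 s.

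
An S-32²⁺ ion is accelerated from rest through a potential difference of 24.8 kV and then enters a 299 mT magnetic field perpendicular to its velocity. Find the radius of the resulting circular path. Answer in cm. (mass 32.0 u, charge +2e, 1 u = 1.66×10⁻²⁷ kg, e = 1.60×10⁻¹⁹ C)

r ≈ 30.3 cm

The kinetic energy gained is K = qV = (2×1.60×10^-19)(2.48×10^4) = 7.94×10^-15 J.
v = √(2K/m) = 5.47×10^5 m/s.
r = mv/(qB) = (5.31×10^-26)(5.47×10^5) / [(2×1.60×10^-19)(0.299)] = 0.303 m.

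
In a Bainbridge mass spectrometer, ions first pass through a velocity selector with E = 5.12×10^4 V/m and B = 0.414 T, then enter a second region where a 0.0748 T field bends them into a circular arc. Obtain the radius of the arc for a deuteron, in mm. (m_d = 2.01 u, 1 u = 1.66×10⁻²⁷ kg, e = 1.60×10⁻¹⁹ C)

r ≈ 34.5 mm

The selector passes v = E/B = 5.12×10^4/0.414 = 1.24×10^5 m/s.
In the deflection region, r = mv/(qB₂) = (3.34×10^-27)(1.24×10^5) / [(1×1.60×10^-19)(0.0748)] = 0.0345 m.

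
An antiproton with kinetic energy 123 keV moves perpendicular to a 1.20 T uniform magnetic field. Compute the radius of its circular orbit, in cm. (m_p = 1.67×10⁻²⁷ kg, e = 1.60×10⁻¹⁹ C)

r ≈ 4.22 cm

Convert the energy: K = 123 keV = 1.97×10^-14 J.
v = √(2K/m) = √(2·1.97×10^-14/1.67×10^-27) = 4.85×10^6 m/s.
r = mv/(qB) = (1.67×10^-27)(4.85×10^6) / [(1×1.60×10^-19)(1.20)] = 0.0422 m.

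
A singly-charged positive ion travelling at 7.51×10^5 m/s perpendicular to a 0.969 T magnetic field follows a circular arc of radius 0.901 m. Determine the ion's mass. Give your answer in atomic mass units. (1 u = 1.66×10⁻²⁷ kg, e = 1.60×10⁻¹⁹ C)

qvB = mv²/r ⇒ m = qBr/v.
m = (1×1.60×10^-19)(0.969)(0.901) / (7.51×10^5) = 1.86×10^-25 kg = 112 u.

m ≈ 112 u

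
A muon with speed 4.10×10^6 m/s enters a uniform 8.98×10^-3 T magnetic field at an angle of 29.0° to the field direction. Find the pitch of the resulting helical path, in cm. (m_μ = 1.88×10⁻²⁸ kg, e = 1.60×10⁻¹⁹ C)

The velocity component along B is v∥ = v cos29.0° = 3.59×10^6 m/s.
The cyclotron period T = 2πm/(qB) = 8.22×10^-7 s is set by m, q, B alone.
Pitch = v∥·T = (3.59×10^6)(8.22×10^-7) = 2.95 m.

pitch ≈ 295 cm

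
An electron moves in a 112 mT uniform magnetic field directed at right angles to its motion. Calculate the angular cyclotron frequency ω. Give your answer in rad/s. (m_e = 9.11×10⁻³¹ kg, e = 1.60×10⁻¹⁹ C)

ω = qB/m = (1×1.60×10^-19)(0.112) / (9.11×10^-31) = 1.97×10^10 rad/s.

ω ≈ 1.97×10^10 rad/s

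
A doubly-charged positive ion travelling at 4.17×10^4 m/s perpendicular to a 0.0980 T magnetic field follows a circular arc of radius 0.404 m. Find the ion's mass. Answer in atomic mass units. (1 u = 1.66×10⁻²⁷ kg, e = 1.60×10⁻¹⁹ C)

m ≈ 183 u

qvB = mv²/r ⇒ m = qBr/v.
m = (2×1.60×10^-19)(0.0980)(0.404) / (4.17×10^4) = 3.04×10^-25 kg = 183 u.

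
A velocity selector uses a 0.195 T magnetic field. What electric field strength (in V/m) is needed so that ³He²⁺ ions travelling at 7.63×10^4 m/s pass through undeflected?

E ≈ 1.49×10^4 V/m

qE = qvB ⇒ E = vB = (7.63×10^4)(0.195) = 1.49×10^4 V/m.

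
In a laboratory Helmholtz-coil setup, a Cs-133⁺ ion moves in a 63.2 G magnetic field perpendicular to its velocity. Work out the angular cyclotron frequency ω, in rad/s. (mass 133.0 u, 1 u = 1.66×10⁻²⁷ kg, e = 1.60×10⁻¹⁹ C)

ω = qB/m = (1×1.60×10^-19)(6.32×10^-3) / (2.21×10^-25) = 4580 rad/s.

ω ≈ 4580 rad/s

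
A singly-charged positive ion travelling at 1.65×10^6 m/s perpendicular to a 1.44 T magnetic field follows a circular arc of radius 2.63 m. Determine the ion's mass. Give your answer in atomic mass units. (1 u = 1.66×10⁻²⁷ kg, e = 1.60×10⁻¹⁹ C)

m ≈ 221 u

qvB = mv²/r ⇒ m = qBr/v.
m = (1×1.60×10^-19)(1.44)(2.63) / (1.65×10^6) = 3.67×10^-25 kg = 221 u.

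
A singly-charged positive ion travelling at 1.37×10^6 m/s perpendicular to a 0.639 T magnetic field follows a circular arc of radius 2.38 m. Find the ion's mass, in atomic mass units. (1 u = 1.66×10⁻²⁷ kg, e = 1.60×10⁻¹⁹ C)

qvB = mv²/r ⇒ m = qBr/v.
m = (1×1.60×10^-19)(0.639)(2.38) / (1.37×10^6) = 1.78×10^-25 kg = 107 u.

m ≈ 107 u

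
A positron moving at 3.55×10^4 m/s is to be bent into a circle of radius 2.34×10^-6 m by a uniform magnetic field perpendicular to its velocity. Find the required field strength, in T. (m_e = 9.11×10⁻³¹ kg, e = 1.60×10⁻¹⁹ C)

B ≈ 0.0864 T

qvB = mv²/r gives B = mv/(qr).
B = (9.11×10^-31)(3.55×10^4) / [(1×1.60×10^-19)(2.34×10^-6)] = 0.0864 T.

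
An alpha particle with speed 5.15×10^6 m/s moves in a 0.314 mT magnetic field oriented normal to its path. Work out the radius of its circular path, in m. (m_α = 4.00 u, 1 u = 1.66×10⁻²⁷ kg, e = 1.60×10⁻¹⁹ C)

The magnetic force provides the centripetal force: qvB = mv²/r, so r = mv/(qB).
r = (6.64×10^-27 kg)(5.15×10^6 m/s) / [(2×1.60×10^-19 C)(3.14×10^-4 T)] = 340 m.

r ≈ 340 m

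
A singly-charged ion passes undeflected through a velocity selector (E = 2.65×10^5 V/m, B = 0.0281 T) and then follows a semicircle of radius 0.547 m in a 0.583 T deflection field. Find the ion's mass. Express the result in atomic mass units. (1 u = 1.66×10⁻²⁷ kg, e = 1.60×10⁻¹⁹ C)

m ≈ 3.26 u

v = E/B₁ = 9.43×10^6 m/s.
From r = mv/(qB₂), m = qB₂r/v = (1×1.60×10^-19)(0.583)(0.547) / (9.43×10^6) = 5.41×10^-27 kg.
In atomic mass units: m = 5.41×10^-27 / 1.66×10^-27 = 3.26 u.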